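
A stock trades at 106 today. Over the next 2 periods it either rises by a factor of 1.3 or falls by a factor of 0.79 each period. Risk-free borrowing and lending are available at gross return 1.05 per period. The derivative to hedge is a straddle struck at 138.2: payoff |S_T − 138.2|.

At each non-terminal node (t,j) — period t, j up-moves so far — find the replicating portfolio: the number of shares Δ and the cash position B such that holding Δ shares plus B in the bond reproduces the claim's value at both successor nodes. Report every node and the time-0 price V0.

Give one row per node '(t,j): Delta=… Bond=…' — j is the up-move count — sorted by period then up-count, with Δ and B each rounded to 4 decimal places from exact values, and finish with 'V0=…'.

Risk-neutral probability p* = (R−d)/(u−d) = (1.05−0.79)/(1.3−0.79) = 0.5098.
Terminal values V(2,·): V(2,0)=72.0454, V(2,1)=29.3380, V(2,2)=40.9400
(1,0): S=83.7400. Δ = (V_up−V_dn)/(S_up−S_dn) = (29.3380−72.0454)/(108.8620−66.1546) = -1.0000. V = [p*·29.3380 + (1−p*)·72.0454]/1.05 = 47.8790. B = V − Δ·S = 131.6190.
(1,1): S=137.8000. Δ = (V_up−V_dn)/(S_up−S_dn) = (40.9400−29.3380)/(179.1400−108.8620) = 0.1651. V = [p*·40.9400 + (1−p*)·29.3380]/1.05 = 33.5740. B = V − Δ·S = 10.8250.
(0,0): S=106.0000. Δ = (V_up−V_dn)/(S_up−S_dn) = (33.5740−47.8790)/(137.8000−83.7400) = -0.2646. V = [p*·33.5740 + (1−p*)·47.8790]/1.05 = 38.6536. B = V − Δ·S = 66.7026.
The time-0 hedge costs 38.6536, which is the no-arbitrage price.

(0,0): Delta=-0.2646 Bond=66.7026
(1,0): Delta=-1.0000 Bond=131.6190
(1,1): Delta=0.1651 Bond=10.8250
V0=38.6536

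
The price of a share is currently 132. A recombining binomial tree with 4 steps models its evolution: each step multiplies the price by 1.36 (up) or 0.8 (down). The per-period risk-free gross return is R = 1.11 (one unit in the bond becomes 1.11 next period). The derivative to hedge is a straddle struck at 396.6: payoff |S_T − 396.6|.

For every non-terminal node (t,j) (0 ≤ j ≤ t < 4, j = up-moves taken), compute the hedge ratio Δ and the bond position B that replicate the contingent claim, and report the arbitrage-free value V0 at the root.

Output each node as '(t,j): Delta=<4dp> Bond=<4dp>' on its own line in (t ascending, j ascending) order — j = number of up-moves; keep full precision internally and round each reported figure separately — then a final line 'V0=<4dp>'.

No-arbitrage ⇒ martingale measure with p* = (R−d)/(u−d) = 0.5536.
Terminal values V(4,·): V(4,0)=342.5328, V(4,1)=304.6858, V(4,2)=240.3458, V(4,3)=130.9678, V(4,4)=54.9747
(3,0): S=67.5840. Δ = (V_up−V_dn)/(S_up−S_dn) = (304.6858−342.5328)/(91.9142−54.0672) = -1.0000. V = [p*·304.6858 + (1−p*)·342.5328]/1.11 = 289.7133. B = V − Δ·S = 357.2973.
(3,1): S=114.8928. Δ = (V_up−V_dn)/(S_up−S_dn) = (240.3458−304.6858)/(156.2542−91.9142) = -1.0000. V = [p*·240.3458 + (1−p*)·304.6858]/1.11 = 242.4045. B = V − Δ·S = 357.2973.
(3,2): S=195.3178. Δ = (V_up−V_dn)/(S_up−S_dn) = (130.9678−240.3458)/(265.6322−156.2542) = -1.0000. V = [p*·130.9678 + (1−p*)·240.3458]/1.11 = 161.9795. B = V − Δ·S = 357.2973.
(3,3): S=332.0402. Δ = (V_up−V_dn)/(S_up−S_dn) = (54.9747−130.9678)/(451.5747−265.6322) = -0.4087. V = [p*·54.9747 + (1−p*)·130.9678]/1.11 = 80.0903. B = V − Δ·S = 215.7924.
(2,0): S=84.4800. Δ = (V_up−V_dn)/(S_up−S_dn) = (242.4045−289.7133)/(114.8928−67.5840) = -1.0000. V = [p*·242.4045 + (1−p*)·289.7133]/1.11 = 237.4095. B = V − Δ·S = 321.8895.
(2,1): S=143.6160. Δ = (V_up−V_dn)/(S_up−S_dn) = (161.9795−242.4045)/(195.3178−114.8928) = -1.0000. V = [p*·161.9795 + (1−p*)·242.4045]/1.11 = 178.2735. B = V − Δ·S = 321.8895.
(2,2): S=244.1472. Δ = (V_up−V_dn)/(S_up−S_dn) = (80.0903−161.9795)/(332.0402−195.3178) = -0.5989. V = [p*·80.0903 + (1−p*)·161.9795]/1.11 = 105.0883. B = V − Δ·S = 251.3191.
(1,0): S=105.6000. Δ = (V_up−V_dn)/(S_up−S_dn) = (178.2735−237.4095)/(143.6160−84.4800) = -1.0000. V = [p*·178.2735 + (1−p*)·237.4095]/1.11 = 184.3905. B = V − Δ·S = 289.9905.
(1,1): S=179.5200. Δ = (V_up−V_dn)/(S_up−S_dn) = (105.0883−178.2735)/(244.1472−143.6160) = -0.7280. V = [p*·105.0883 + (1−p*)·178.2735]/1.11 = 124.1083. B = V − Δ·S = 254.7962.
(0,0): S=132.0000. Δ = (V_up−V_dn)/(S_up−S_dn) = (124.1083−184.3905)/(179.5200−105.6000) = -0.8155. V = [p*·124.1083 + (1−p*)·184.3905]/1.11 = 136.0541. B = V − Δ·S = 243.7008.
The time-0 hedge costs 136.0541, which is the no-arbitrage price.

(0,0): Delta=-0.8155 Bond=243.7008
(1,0): Delta=-1.0000 Bond=289.9905
(1,1): Delta=-0.7280 Bond=254.7962
(2,0): Delta=-1.0000 Bond=321.8895
(2,1): Delta=-1.0000 Bond=321.8895
(2,2): Delta=-0.5989 Bond=251.3191
(3,0): Delta=-1.0000 Bond=357.2973
(3,1): Delta=-1.0000 Bond=357.2973
(3,2): Delta=-1.0000 Bond=357.2973
(3,3): Delta=-0.4087 Bond=215.7924
V0=136.0541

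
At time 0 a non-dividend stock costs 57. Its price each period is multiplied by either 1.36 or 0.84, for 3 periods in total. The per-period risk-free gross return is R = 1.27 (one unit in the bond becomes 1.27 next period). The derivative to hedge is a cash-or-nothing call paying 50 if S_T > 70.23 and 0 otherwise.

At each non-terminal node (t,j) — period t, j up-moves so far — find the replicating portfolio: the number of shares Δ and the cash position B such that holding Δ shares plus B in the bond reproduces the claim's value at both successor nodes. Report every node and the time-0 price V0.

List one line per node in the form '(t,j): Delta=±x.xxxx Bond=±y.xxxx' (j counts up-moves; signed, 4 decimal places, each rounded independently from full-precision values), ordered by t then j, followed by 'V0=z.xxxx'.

(0,0): Delta=0.2994 Bond=5.4045
(1,0): Delta=1.3076 Bond=-41.4098
(1,1): Delta=0.1690 Bond=16.9675
(2,0): Delta=0.0000 Bond=0.0000
(2,1): Delta=1.4766 Bond=-63.5978
(2,2): Delta=0.0000 Bond=39.3701
V0=22.4690

Risk-neutral probability p* = (R−d)/(u−d) = (1.27−0.84)/(1.36−0.84) = 0.8269.
Payoff layer (t=3): V(3,0)=0.0000, V(3,1)=0.0000, V(3,2)=50.0000, V(3,3)=50.0000
  t=2,j=0: stock 40.2192 → up 54.6981 (V=0.0000), down 33.7841 (V=0.0000). Price 0.0000; hedge Δ=0.0000, bond B=0.0000.
  t=2,j=1: stock 65.1168 → up 88.5588 (V=50.0000), down 54.6981 (V=0.0000). Price 32.5560; hedge Δ=1.4766, bond B=-63.5978.
  t=2,j=2: stock 105.4272 → up 143.3810 (V=50.0000), down 88.5588 (V=50.0000). Price 39.3701; hedge Δ=0.0000, bond B=39.3701.
  t=1,j=0: stock 47.8800 → up 65.1168 (V=32.5560), down 40.2192 (V=0.0000). Price 21.1979; hedge Δ=1.3076, bond B=-41.4098.
  t=1,j=1: stock 77.5200 → up 105.4272 (V=39.3701), down 65.1168 (V=32.5560). Price 30.0714; hedge Δ=0.1690, bond B=16.9675.
  t=0,j=0: stock 57.0000 → up 77.5200 (V=30.0714), down 47.8800 (V=21.1979). Price 22.4690; hedge Δ=0.2994, bond B=5.4045.
Root portfolio cost Δ·57+B reproduces V0=22.4690.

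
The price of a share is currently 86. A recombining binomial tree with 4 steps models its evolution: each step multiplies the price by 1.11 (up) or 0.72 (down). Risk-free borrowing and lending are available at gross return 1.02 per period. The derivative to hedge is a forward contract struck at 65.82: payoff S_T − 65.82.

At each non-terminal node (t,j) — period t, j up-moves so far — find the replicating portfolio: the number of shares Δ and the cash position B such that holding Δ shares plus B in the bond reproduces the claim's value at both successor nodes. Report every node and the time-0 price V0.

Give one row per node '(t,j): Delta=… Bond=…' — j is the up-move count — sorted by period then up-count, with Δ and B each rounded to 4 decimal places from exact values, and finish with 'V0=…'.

(0,0): Delta=1.0000 Bond=-60.8075
(1,0): Delta=1.0000 Bond=-62.0237
(1,1): Delta=1.0000 Bond=-62.0237
(2,0): Delta=1.0000 Bond=-63.2641
(2,1): Delta=1.0000 Bond=-63.2641
(2,2): Delta=1.0000 Bond=-63.2641
(3,0): Delta=1.0000 Bond=-64.5294
(3,1): Delta=1.0000 Bond=-64.5294
(3,2): Delta=1.0000 Bond=-64.5294
(3,3): Delta=1.0000 Bond=-64.5294
V0=25.1925

Since d<R<u, set p* = (R−d)/(u−d) = 0.7692; price each node as the discounted p*-expectation of its children.
Terminal payoffs: V(4,0)=-42.7085, V(4,1)=-30.1897, V(4,2)=-10.8900, V(4,3)=18.8637, V(4,4)=64.7341
Node (3,0) S=32.0993: V=(p*·-30.1897+(1−p*)·-42.7085)/1.02=-32.4301; Δ=(-30.1897−-42.7085)/(35.6303−23.1115)=1.0000; B=V−Δ·S=-64.5294
Node (3,1) S=49.4865: V=(p*·-10.8900+(1−p*)·-30.1897)/1.02=-15.0429; Δ=(-10.8900−-30.1897)/(54.9300−35.6303)=1.0000; B=V−Δ·S=-64.5294
Node (3,2) S=76.2916: V=(p*·18.8637+(1−p*)·-10.8900)/1.02=11.7622; Δ=(18.8637−-10.8900)/(84.6837−54.9300)=1.0000; B=V−Δ·S=-64.5294
Node (3,3) S=117.6163: V=(p*·64.7341+(1−p*)·18.8637)/1.02=53.0869; Δ=(64.7341−18.8637)/(130.5541−84.6837)=1.0000; B=V−Δ·S=-64.5294
Node (2,0) S=44.5824: V=(p*·-15.0429+(1−p*)·-32.4301)/1.02=-18.6817; Δ=(-15.0429−-32.4301)/(49.4865−32.0993)=1.0000; B=V−Δ·S=-63.2641
Node (2,1) S=68.7312: V=(p*·11.7622+(1−p*)·-15.0429)/1.02=5.4671; Δ=(11.7622−-15.0429)/(76.2916−49.4865)=1.0000; B=V−Δ·S=-63.2641
Node (2,2) S=105.9606: V=(p*·53.0869+(1−p*)·11.7622)/1.02=42.6965; Δ=(53.0869−11.7622)/(117.6163−76.2916)=1.0000; B=V−Δ·S=-63.2641
Node (1,0) S=61.9200: V=(p*·5.4671+(1−p*)·-18.6817)/1.02=-0.1037; Δ=(5.4671−-18.6817)/(68.7312−44.5824)=1.0000; B=V−Δ·S=-62.0237
Node (1,1) S=95.4600: V=(p*·42.6965+(1−p*)·5.4671)/1.02=33.4363; Δ=(42.6965−5.4671)/(105.9606−68.7312)=1.0000; B=V−Δ·S=-62.0237
Node (0,0) S=86.0000: V=(p*·33.4363+(1−p*)·-0.1037)/1.02=25.1925; Δ=(33.4363−-0.1037)/(95.4600−61.9200)=1.0000; B=V−Δ·S=-60.8075
Check: Δ(0,0)·S0 + B(0,0) = 25.1925 = V0.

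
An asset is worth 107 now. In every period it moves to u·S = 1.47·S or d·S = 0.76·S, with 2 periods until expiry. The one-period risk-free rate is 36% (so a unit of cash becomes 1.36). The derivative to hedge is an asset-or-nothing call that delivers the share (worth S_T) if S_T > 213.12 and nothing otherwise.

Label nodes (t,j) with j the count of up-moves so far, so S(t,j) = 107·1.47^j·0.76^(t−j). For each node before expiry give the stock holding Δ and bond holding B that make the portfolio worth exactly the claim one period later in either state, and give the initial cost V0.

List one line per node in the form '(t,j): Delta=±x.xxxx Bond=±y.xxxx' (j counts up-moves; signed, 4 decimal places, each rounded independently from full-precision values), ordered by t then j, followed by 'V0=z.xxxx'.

(0,0): Delta=1.8912 Bond=-113.0808
(1,0): Delta=0.0000 Bond=0.0000
(1,1): Delta=2.0704 Bond=-181.9847
V0=89.2743

The replicating-portfolio and risk-neutral prices coincide; use p* = (1.36−0.76)/(1.47−0.76) = 0.8451 for the latter.
Payoff layer (t=2): V(2,0)=0.0000, V(2,1)=0.0000, V(2,2)=231.2163
(1,0): S=81.3200. Δ = (V_up−V_dn)/(S_up−S_dn) = (0.0000−0.0000)/(119.5404−61.8032) = 0.0000. V = [p*·0.0000 + (1−p*)·0.0000]/1.36 = 0.0000. B = V − Δ·S = 0.0000.
(1,1): S=157.2900. Δ = (V_up−V_dn)/(S_up−S_dn) = (231.2163−0.0000)/(231.2163−119.5404) = 2.0704. V = [p*·231.2163 + (1−p*)·0.0000]/1.36 = 143.6721. B = V − Δ·S = -181.9847.
(0,0): S=107.0000. Δ = (V_up−V_dn)/(S_up−S_dn) = (143.6721−0.0000)/(157.2900−81.3200) = 1.8912. V = [p*·143.6721 + (1−p*)·0.0000]/1.36 = 89.2743. B = V − Δ·S = -113.0808.
Each (Δ,B) replicates both successor values, so the strategy is self-financing and V0 is arbitrage-free.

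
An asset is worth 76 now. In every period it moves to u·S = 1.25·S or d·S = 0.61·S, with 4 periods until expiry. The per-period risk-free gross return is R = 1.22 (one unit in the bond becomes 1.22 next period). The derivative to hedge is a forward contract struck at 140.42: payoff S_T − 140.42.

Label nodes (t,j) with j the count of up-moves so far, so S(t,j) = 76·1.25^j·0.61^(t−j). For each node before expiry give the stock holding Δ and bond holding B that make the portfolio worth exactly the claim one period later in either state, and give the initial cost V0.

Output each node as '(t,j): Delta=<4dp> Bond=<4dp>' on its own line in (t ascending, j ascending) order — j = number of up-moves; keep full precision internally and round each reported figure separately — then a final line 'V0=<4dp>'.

No-arbitrage ⇒ martingale measure with p* = (R−d)/(u−d) = 0.9531.
At expiry t=4: V(4,0)=-129.8972, V(4,1)=-118.8568, V(4,2)=-96.2331, V(4,3)=-49.8731, V(4,4)=45.1269
  t=3,j=0: stock 17.2506 → up 21.5632 (V=-118.8568), down 10.5228 (V=-129.8972). Price -97.8478; hedge Δ=1.0000, bond B=-115.0984.
  t=3,j=1: stock 35.3495 → up 44.1869 (V=-96.2331), down 21.5632 (V=-118.8568). Price -79.7489; hedge Δ=1.0000, bond B=-115.0984.
  t=3,j=2: stock 72.4375 → up 90.5469 (V=-49.8731), down 44.1869 (V=-96.2331). Price -42.6609; hedge Δ=1.0000, bond B=-115.0984.
  t=3,j=3: stock 148.4375 → up 185.5469 (V=45.1269), down 90.5469 (V=-49.8731). Price 33.3391; hedge Δ=1.0000, bond B=-115.0984.
  t=2,j=0: stock 28.2796 → up 35.3495 (V=-79.7489), down 17.2506 (V=-97.8478). Price -66.0633; hedge Δ=1.0000, bond B=-94.3429.
  t=2,j=1: stock 57.9500 → up 72.4375 (V=-42.6609), down 35.3495 (V=-79.7489). Price -36.3929; hedge Δ=1.0000, bond B=-94.3429.
  t=2,j=2: stock 118.7500 → up 148.4375 (V=33.3391), down 72.4375 (V=-42.6609). Price 24.4071; hedge Δ=1.0000, bond B=-94.3429.
  t=1,j=0: stock 46.3600 → up 57.9500 (V=-36.3929), down 28.2796 (V=-66.0633). Price -30.9703; hedge Δ=1.0000, bond B=-77.3303.
  t=1,j=1: stock 95.0000 → up 118.7500 (V=24.4071), down 57.9500 (V=-36.3929). Price 17.6697; hedge Δ=1.0000, bond B=-77.3303.
  t=0,j=0: stock 76.0000 → up 95.0000 (V=17.6697), down 46.3600 (V=-30.9703). Price 12.6145; hedge Δ=1.0000, bond B=-63.3855.
Root portfolio cost Δ·76+B reproduces V0=12.6145.

(0,0): Delta=1.0000 Bond=-63.3855
(1,0): Delta=1.0000 Bond=-77.3303
(1,1): Delta=1.0000 Bond=-77.3303
(2,0): Delta=1.0000 Bond=-94.3429
(2,1): Delta=1.0000 Bond=-94.3429
(2,2): Delta=1.0000 Bond=-94.3429
(3,0): Delta=1.0000 Bond=-115.0984
(3,1): Delta=1.0000 Bond=-115.0984
(3,2): Delta=1.0000 Bond=-115.0984
(3,3): Delta=1.0000 Bond=-115.0984
V0=12.6145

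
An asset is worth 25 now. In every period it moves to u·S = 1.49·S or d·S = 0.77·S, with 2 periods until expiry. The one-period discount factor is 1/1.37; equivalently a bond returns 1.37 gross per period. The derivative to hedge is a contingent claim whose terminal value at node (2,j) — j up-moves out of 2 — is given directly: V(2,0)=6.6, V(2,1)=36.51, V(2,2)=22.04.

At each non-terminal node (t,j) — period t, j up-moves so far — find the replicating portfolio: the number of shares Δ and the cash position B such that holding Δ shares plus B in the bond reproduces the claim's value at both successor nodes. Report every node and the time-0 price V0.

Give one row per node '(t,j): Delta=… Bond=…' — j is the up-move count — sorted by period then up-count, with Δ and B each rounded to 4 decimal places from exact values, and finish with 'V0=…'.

The replicating-portfolio and risk-neutral prices coincide; use p* = (1.37−0.77)/(1.49−0.77) = 0.8333 for the latter.
Payoff layer (t=2): V(2,0)=6.6000, V(2,1)=36.5100, V(2,2)=22.0400
  t=1,j=0: stock 19.2500 → up 28.6825 (V=36.5100), down 14.8225 (V=6.6000). Price 23.0109; hedge Δ=2.1580, bond B=-18.5307.
  t=1,j=1: stock 37.2500 → up 55.5025 (V=22.0400), down 28.6825 (V=36.5100). Price 17.8479; hedge Δ=-0.5395, bond B=37.9452.
  t=0,j=0: stock 25.0000 → up 37.2500 (V=17.8479), down 19.2500 (V=23.0109). Price 13.6558; hedge Δ=-0.2868, bond B=20.8266.
Check: Δ(0,0)·S0 + B(0,0) = 13.6558 = V0.

(0,0): Delta=-0.2868 Bond=20.8266
(1,0): Delta=2.1580 Bond=-18.5307
(1,1): Delta=-0.5395 Bond=37.9452
V0=13.6558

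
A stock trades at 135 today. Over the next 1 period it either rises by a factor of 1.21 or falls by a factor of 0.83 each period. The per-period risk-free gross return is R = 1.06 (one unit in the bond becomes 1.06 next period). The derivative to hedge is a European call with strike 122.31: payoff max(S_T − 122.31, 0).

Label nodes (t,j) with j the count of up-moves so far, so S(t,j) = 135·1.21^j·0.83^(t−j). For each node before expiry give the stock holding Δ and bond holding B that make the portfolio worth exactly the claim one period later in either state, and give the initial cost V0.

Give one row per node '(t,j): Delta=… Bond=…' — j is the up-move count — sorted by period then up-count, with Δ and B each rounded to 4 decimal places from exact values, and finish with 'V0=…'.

The replicating-portfolio and risk-neutral prices coincide; use p* = (1.06−0.83)/(1.21−0.83) = 0.6053 for the latter.
Payoff layer (t=1): V(1,0)=0.0000, V(1,1)=41.0400
Node (0,0) S=135.0000: V=(p*·41.0400+(1−p*)·0.0000)/1.06=23.4340; Δ=(41.0400−0.0000)/(163.3500−112.0500)=0.8000; B=V−Δ·S=-84.5660
Root portfolio cost Δ·135+B reproduces V0=23.4340.

(0,0): Delta=0.8000 Bond=-84.5660
V0=23.4340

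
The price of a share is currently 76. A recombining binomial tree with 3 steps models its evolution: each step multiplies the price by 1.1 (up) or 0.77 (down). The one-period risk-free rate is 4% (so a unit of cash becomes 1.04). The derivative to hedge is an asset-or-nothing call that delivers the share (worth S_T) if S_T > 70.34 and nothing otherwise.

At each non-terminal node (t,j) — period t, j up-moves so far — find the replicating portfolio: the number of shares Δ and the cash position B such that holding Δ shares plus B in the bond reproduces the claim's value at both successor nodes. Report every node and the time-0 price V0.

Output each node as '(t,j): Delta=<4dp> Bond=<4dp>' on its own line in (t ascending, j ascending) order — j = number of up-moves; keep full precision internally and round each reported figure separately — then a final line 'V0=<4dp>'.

(0,0): Delta=1.5255 Bond=-43.7002
(1,0): Delta=2.8846 Bond=-124.9826
(1,1): Delta=1.3141 Bond=-27.7739
(2,0): Delta=0.0000 Bond=0.0000
(2,1): Delta=3.3333 Bond=-158.8668
(2,2): Delta=1.0000 Bond=0.0000
V0=72.2391

Since d<R<u, set p* = (R−d)/(u−d) = 0.8182; price each node as the discounted p*-expectation of its children.
At expiry t=3: V(3,0)=0.0000, V(3,1)=0.0000, V(3,2)=70.8092, V(3,3)=101.1560
Node (2,0) S=45.0604: V=(p*·0.0000+(1−p*)·0.0000)/1.04=0.0000; Δ=(0.0000−0.0000)/(49.5664−34.6965)=0.0000; B=V−Δ·S=0.0000
Node (2,1) S=64.3720: V=(p*·70.8092+(1−p*)·0.0000)/1.04=55.7065; Δ=(70.8092−0.0000)/(70.8092−49.5664)=3.3333; B=V−Δ·S=-158.8668
Node (2,2) S=91.9600: V=(p*·101.1560+(1−p*)·70.8092)/1.04=91.9600; Δ=(101.1560−70.8092)/(101.1560−70.8092)=1.0000; B=V−Δ·S=0.0000
Node (1,0) S=58.5200: V=(p*·55.7065+(1−p*)·0.0000)/1.04=43.8251; Δ=(55.7065−0.0000)/(64.3720−45.0604)=2.8846; B=V−Δ·S=-124.9826
Node (1,1) S=83.6000: V=(p*·91.9600+(1−p*)·55.7065)/1.04=82.0851; Δ=(91.9600−55.7065)/(91.9600−64.3720)=1.3141; B=V−Δ·S=-27.7739
Node (0,0) S=76.0000: V=(p*·82.0851+(1−p*)·43.8251)/1.04=72.2391; Δ=(82.0851−43.8251)/(83.6000−58.5200)=1.5255; B=V−Δ·S=-43.7002
Self-financing check: at every node Δ·S+B equals the discounted successor values.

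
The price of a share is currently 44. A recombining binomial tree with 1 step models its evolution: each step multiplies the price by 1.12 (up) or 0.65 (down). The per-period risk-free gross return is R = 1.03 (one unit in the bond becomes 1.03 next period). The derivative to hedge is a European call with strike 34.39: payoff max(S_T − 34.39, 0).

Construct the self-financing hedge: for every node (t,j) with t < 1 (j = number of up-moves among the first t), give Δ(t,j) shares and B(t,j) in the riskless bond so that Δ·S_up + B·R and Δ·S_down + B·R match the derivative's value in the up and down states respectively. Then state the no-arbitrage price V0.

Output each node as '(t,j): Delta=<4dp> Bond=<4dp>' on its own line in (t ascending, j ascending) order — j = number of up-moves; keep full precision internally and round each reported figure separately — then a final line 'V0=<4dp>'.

Under the risk-neutral measure, an up-move has probability p* = (R−d)/(u−d) = 0.8085 and values discount at R = 1.03.
Payoff layer (t=1): V(1,0)=0.0000, V(1,1)=14.8900
Node (0,0) S=44.0000: V=(p*·14.8900+(1−p*)·0.0000)/1.03=11.6881; Δ=(14.8900−0.0000)/(49.2800−28.6000)=0.7200; B=V−Δ·S=-19.9928
Each (Δ,B) replicates both successor values, so the strategy is self-financing and V0 is arbitrage-free.

(0,0): Delta=0.7200 Bond=-19.9928
V0=11.6881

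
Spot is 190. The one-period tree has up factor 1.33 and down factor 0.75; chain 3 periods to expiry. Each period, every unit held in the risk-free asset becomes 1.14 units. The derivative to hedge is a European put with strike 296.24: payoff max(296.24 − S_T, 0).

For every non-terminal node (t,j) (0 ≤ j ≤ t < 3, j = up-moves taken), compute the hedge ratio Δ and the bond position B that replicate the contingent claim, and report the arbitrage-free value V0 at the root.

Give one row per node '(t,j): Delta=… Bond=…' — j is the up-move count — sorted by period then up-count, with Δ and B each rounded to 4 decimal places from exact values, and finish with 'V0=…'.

Under the risk-neutral measure, an up-move has probability p* = (R−d)/(u−d) = 0.6724 and values discount at R = 1.14.
Terminal payoffs: V(3,0)=216.0838, V(3,1)=154.0962, V(3,2)=44.1718, V(3,3)=0.0000
Node (2,0) S=106.8750: V=(p*·154.0962+(1−p*)·216.0838)/1.14=152.9846; Δ=(154.0962−216.0838)/(142.1438−80.1562)=-1.0000; B=V−Δ·S=259.8596
Node (2,1) S=189.5250: V=(p*·44.1718+(1−p*)·154.0962)/1.14=70.3346; Δ=(44.1718−154.0962)/(252.0683−142.1438)=-1.0000; B=V−Δ·S=259.8596
Node (2,2) S=336.0910: V=(p*·0.0000+(1−p*)·44.1718)/1.14=12.6930; Δ=(0.0000−44.1718)/(447.0010−252.0683)=-0.2266; B=V−Δ·S=88.8512
Node (1,0) S=142.5000: V=(p*·70.3346+(1−p*)·152.9846)/1.14=85.4471; Δ=(70.3346−152.9846)/(189.5250−106.8750)=-1.0000; B=V−Δ·S=227.9471
Node (1,1) S=252.7000: V=(p*·12.6930+(1−p*)·70.3346)/1.14=27.6979; Δ=(12.6930−70.3346)/(336.0910−189.5250)=-0.3933; B=V−Δ·S=127.0800
Node (0,0) S=190.0000: V=(p*·27.6979+(1−p*)·85.4471)/1.14=40.8910; Δ=(27.6979−85.4471)/(252.7000−142.5000)=-0.5240; B=V−Δ·S=140.4585
Each (Δ,B) replicates both successor values, so the strategy is self-financing and V0 is arbitrage-free.

(0,0): Delta=-0.5240 Bond=140.4585
(1,0): Delta=-1.0000 Bond=227.9471
(1,1): Delta=-0.3933 Bond=127.0800
(2,0): Delta=-1.0000 Bond=259.8596
(2,1): Delta=-1.0000 Bond=259.8596
(2,2): Delta=-0.2266 Bond=88.8512
V0=40.8910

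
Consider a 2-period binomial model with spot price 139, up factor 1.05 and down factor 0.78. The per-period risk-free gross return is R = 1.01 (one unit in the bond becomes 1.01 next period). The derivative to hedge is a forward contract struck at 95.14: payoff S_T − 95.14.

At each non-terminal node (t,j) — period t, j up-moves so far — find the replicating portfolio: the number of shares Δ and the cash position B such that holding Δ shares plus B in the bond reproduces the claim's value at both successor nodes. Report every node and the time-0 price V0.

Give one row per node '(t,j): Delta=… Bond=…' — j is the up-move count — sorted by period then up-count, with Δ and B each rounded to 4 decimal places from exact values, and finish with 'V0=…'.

No-arbitrage ⇒ martingale measure with p* = (R−d)/(u−d) = 0.8519.
At expiry t=2: V(2,0)=-10.5724, V(2,1)=18.7010, V(2,2)=58.1075
  t=1,j=0: stock 108.4200 → up 113.8410 (V=18.7010), down 84.5676 (V=-10.5724). Price 14.2220; hedge Δ=1.0000, bond B=-94.1980.
  t=1,j=1: stock 145.9500 → up 153.2475 (V=58.1075), down 113.8410 (V=18.7010). Price 51.7520; hedge Δ=1.0000, bond B=-94.1980.
  t=0,j=0: stock 139.0000 → up 145.9500 (V=51.7520), down 108.4200 (V=14.2220). Price 45.7346; hedge Δ=1.0000, bond B=-93.2654.
Self-financing check: at every node Δ·S+B equals the discounted successor values.

(0,0): Delta=1.0000 Bond=-93.2654
(1,0): Delta=1.0000 Bond=-94.1980
(1,1): Delta=1.0000 Bond=-94.1980
V0=45.7346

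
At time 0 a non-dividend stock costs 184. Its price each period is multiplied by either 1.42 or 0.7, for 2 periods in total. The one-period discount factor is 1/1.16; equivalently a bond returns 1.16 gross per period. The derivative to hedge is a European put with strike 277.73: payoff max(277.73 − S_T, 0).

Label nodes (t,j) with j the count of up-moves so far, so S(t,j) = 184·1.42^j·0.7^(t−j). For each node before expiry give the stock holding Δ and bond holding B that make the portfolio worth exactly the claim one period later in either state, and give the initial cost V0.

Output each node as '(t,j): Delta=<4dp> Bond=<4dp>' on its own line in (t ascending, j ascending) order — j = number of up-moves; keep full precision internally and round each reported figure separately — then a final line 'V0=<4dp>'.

(0,0): Delta=-0.6122 Bond=163.3362
(1,0): Delta=-1.0000 Bond=239.4224
(1,1): Delta=-0.5041 Bond=161.2360
V0=50.6968

Risk-neutral probability p* = (R−d)/(u−d) = (1.16−0.7)/(1.42−0.7) = 0.6389.
Payoff layer (t=2): V(2,0)=187.5700, V(2,1)=94.8340, V(2,2)=0.0000
Node (1,0) S=128.8000: V=(p*·94.8340+(1−p*)·187.5700)/1.16=110.6224; Δ=(94.8340−187.5700)/(182.8960−90.1600)=-1.0000; B=V−Δ·S=239.4224
Node (1,1) S=261.2800: V=(p*·0.0000+(1−p*)·94.8340)/1.16=29.5221; Δ=(0.0000−94.8340)/(371.0176−182.8960)=-0.5041; B=V−Δ·S=161.2360
Node (0,0) S=184.0000: V=(p*·29.5221+(1−p*)·110.6224)/1.16=50.6968; Δ=(29.5221−110.6224)/(261.2800−128.8000)=-0.6122; B=V−Δ·S=163.3362
Check: Δ(0,0)·S0 + B(0,0) = 50.6968 = V0.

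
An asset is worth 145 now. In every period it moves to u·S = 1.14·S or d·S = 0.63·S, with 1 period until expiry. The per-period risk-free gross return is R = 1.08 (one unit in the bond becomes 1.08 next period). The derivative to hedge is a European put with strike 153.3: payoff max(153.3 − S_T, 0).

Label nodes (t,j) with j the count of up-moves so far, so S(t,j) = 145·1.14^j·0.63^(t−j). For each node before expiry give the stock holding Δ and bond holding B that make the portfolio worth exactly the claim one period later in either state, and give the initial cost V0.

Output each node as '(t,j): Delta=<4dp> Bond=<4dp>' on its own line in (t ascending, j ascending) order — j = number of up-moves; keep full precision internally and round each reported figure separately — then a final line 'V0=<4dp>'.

(0,0): Delta=-0.8377 Bond=128.2190
V0=6.7484

Risk-neutral probability p* = (R−d)/(u−d) = (1.08−0.63)/(1.14−0.63) = 0.8824.
At expiry t=1: V(1,0)=61.9500, V(1,1)=0.0000
  t=0,j=0: stock 145.0000 → up 165.3000 (V=0.0000), down 91.3500 (V=61.9500). Price 6.7484; hedge Δ=-0.8377, bond B=128.2190.
Root portfolio cost Δ·145+B reproduces V0=6.7484.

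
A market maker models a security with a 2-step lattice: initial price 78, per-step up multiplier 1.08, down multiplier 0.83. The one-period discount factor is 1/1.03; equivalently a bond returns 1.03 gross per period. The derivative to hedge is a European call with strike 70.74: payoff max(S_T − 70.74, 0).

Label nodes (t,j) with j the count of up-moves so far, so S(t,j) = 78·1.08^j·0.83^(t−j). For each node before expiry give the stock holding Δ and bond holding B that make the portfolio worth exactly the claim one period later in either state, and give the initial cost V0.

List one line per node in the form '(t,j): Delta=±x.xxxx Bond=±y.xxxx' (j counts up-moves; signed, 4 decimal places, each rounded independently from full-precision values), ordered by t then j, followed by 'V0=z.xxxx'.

No-arbitrage ⇒ martingale measure with p* = (R−d)/(u−d) = 0.8000.
At expiry t=2: V(2,0)=0.0000, V(2,1)=0.0000, V(2,2)=20.2392
Node (1,0) S=64.7400: V=(p*·0.0000+(1−p*)·0.0000)/1.03=0.0000; Δ=(0.0000−0.0000)/(69.9192−53.7342)=0.0000; B=V−Δ·S=0.0000
Node (1,1) S=84.2400: V=(p*·20.2392+(1−p*)·0.0000)/1.03=15.7198; Δ=(20.2392−0.0000)/(90.9792−69.9192)=0.9610; B=V−Δ·S=-65.2370
Node (0,0) S=78.0000: V=(p*·15.7198+(1−p*)·0.0000)/1.03=12.2095; Δ=(15.7198−0.0000)/(84.2400−64.7400)=0.8061; B=V−Δ·S=-50.6695
Root portfolio cost Δ·78+B reproduces V0=12.2095.

(0,0): Delta=0.8061 Bond=-50.6695
(1,0): Delta=0.0000 Bond=0.0000
(1,1): Delta=0.9610 Bond=-65.2370
V0=12.2095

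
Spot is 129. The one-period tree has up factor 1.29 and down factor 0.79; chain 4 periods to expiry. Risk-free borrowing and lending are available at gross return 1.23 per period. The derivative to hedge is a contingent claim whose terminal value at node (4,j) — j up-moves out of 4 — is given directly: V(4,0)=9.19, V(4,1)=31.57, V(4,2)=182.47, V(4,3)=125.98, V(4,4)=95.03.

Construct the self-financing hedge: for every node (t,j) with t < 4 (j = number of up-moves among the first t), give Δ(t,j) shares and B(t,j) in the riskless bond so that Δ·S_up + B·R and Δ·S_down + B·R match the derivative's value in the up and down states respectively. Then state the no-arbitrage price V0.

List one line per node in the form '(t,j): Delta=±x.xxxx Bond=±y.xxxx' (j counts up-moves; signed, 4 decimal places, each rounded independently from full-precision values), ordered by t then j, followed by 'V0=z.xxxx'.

(0,0): Delta=-0.2588 Bond=81.7086
(1,0): Delta=-0.1499 Bond=89.3988
(1,1): Delta=-0.2679 Bond=102.0155
(2,0): Delta=2.7362 Bond=-122.3942
(2,1): Delta=-0.3909 Bond=141.6452
(2,2): Delta=-0.2576 Bond=123.2746
(3,0): Delta=0.7038 Bond=-21.2767
(3,1): Delta=2.9059 Bond=-168.1724
(3,2): Delta=-0.6662 Bond=220.9140
(3,3): Delta=-0.2235 Bond=142.1797
V0=48.3211

Under the risk-neutral measure, an up-move has probability p* = (R−d)/(u−d) = 0.8800 and values discount at R = 1.23.
Terminal payoffs: V(4,0)=9.1900, V(4,1)=31.5700, V(4,2)=182.4700, V(4,3)=125.9800, V(4,4)=95.0300
Node (3,0) S=63.6020: V=(p*·31.5700+(1−p*)·9.1900)/1.23=23.4833; Δ=(31.5700−9.1900)/(82.0466−50.2456)=0.7038; B=V−Δ·S=-21.2767
Node (3,1) S=103.8565: V=(p*·182.4700+(1−p*)·31.5700)/1.23=133.6276; Δ=(182.4700−31.5700)/(133.9749−82.0466)=2.9059; B=V−Δ·S=-168.1724
Node (3,2) S=169.5884: V=(p*·125.9800+(1−p*)·182.4700)/1.23=107.9340; Δ=(125.9800−182.4700)/(218.7691−133.9749)=-0.6662; B=V−Δ·S=220.9140
Node (3,3) S=276.9229: V=(p*·95.0300+(1−p*)·125.9800)/1.23=80.2797; Δ=(95.0300−125.9800)/(357.2305−218.7691)=-0.2235; B=V−Δ·S=142.1797
Node (2,0) S=80.5089: V=(p*·133.6276+(1−p*)·23.4833)/1.23=97.8946; Δ=(133.6276−23.4833)/(103.8565−63.6020)=2.7362; B=V−Δ·S=-122.3942
Node (2,1) S=131.4639: V=(p*·107.9340+(1−p*)·133.6276)/1.23=90.2579; Δ=(107.9340−133.6276)/(169.5884−103.8565)=-0.3909; B=V−Δ·S=141.6452
Node (2,2) S=214.6689: V=(p*·80.2797+(1−p*)·107.9340)/1.23=67.9660; Δ=(80.2797−107.9340)/(276.9229−169.5884)=-0.2576; B=V−Δ·S=123.2746
Node (1,0) S=101.9100: V=(p*·90.2579+(1−p*)·97.8946)/1.23=74.1255; Δ=(90.2579−97.8946)/(131.4639−80.5089)=-0.1499; B=V−Δ·S=89.3988
Node (1,1) S=166.4100: V=(p*·67.9660+(1−p*)·90.2579)/1.23=57.4317; Δ=(67.9660−90.2579)/(214.6689−131.4639)=-0.2679; B=V−Δ·S=102.0155
Node (0,0) S=129.0000: V=(p*·57.4317+(1−p*)·74.1255)/1.23=48.3211; Δ=(57.4317−74.1255)/(166.4100−101.9100)=-0.2588; B=V−Δ·S=81.7086
Self-financing check: at every node Δ·S+B equals the discounted successor values.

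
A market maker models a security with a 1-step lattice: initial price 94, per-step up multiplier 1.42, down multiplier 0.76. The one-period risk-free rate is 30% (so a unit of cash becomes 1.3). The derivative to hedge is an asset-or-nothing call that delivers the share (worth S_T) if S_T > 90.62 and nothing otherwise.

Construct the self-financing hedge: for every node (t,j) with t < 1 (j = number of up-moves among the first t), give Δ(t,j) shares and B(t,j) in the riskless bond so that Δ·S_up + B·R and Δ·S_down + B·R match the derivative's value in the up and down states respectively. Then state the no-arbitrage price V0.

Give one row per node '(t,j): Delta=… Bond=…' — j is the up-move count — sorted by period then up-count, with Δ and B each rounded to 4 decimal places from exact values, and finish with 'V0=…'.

(0,0): Delta=2.1515 Bond=-118.2340
V0=84.0084

The replicating-portfolio and risk-neutral prices coincide; use p* = (1.3−0.76)/(1.42−0.76) = 0.8182 for the latter.
Terminal payoffs: V(1,0)=0.0000, V(1,1)=133.4800
Node (0,0) S=94.0000: V=(p*·133.4800+(1−p*)·0.0000)/1.3=84.0084; Δ=(133.4800−0.0000)/(133.4800−71.4400)=2.1515; B=V−Δ·S=-118.2340
Each (Δ,B) replicates both successor values, so the strategy is self-financing and V0 is arbitrage-free.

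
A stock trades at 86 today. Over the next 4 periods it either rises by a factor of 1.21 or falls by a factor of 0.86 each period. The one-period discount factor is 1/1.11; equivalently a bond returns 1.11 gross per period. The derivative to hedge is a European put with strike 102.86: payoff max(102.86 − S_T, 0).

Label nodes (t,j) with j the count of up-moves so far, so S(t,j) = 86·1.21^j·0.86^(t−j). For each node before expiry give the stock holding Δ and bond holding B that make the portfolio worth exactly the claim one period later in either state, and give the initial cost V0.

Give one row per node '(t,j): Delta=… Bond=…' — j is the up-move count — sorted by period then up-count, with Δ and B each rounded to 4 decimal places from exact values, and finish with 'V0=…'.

The replicating-portfolio and risk-neutral prices coincide; use p* = (1.11−0.86)/(1.21−0.86) = 0.7143 for the latter.
Terminal payoffs: V(4,0)=55.8173, V(4,1)=36.6720, V(4,2)=9.7350, V(4,3)=0.0000, V(4,4)=0.0000
Node (3,0) S=54.7008: V=(p*·36.6720+(1−p*)·55.8173)/1.11=37.9659; Δ=(36.6720−55.8173)/(66.1880−47.0427)=-1.0000; B=V−Δ·S=92.6667
Node (3,1) S=76.9628: V=(p*·9.7350+(1−p*)·36.6720)/1.11=15.7039; Δ=(9.7350−36.6720)/(93.1250−66.1880)=-1.0000; B=V−Δ·S=92.6667
Node (3,2) S=108.2848: V=(p*·0.0000+(1−p*)·9.7350)/1.11=2.5058; Δ=(0.0000−9.7350)/(131.0247−93.1250)=-0.2569; B=V−Δ·S=30.3202
Node (3,3) S=152.3542: V=(p*·0.0000+(1−p*)·0.0000)/1.11=0.0000; Δ=(0.0000−0.0000)/(184.3486−131.0247)=0.0000; B=V−Δ·S=0.0000
Node (2,0) S=63.6056: V=(p*·15.7039+(1−p*)·37.9659)/1.11=19.8779; Δ=(15.7039−37.9659)/(76.9628−54.7008)=-1.0000; B=V−Δ·S=83.4835
Node (2,1) S=89.4916: V=(p*·2.5058+(1−p*)·15.7039)/1.11=5.6547; Δ=(2.5058−15.7039)/(108.2848−76.9628)=-0.4214; B=V−Δ·S=43.3635
Node (2,2) S=125.9126: V=(p*·0.0000+(1−p*)·2.5058)/1.11=0.6450; Δ=(0.0000−2.5058)/(152.3542−108.2848)=-0.0569; B=V−Δ·S=7.8044
Node (1,0) S=73.9600: V=(p*·5.6547+(1−p*)·19.8779)/1.11=8.7554; Δ=(5.6547−19.8779)/(89.4916−63.6056)=-0.5495; B=V−Δ·S=49.3931
Node (1,1) S=104.0600: V=(p*·0.6450+(1−p*)·5.6547)/1.11=1.8706; Δ=(0.6450−5.6547)/(125.9126−89.4916)=-0.1375; B=V−Δ·S=16.1839
Node (0,0) S=86.0000: V=(p*·1.8706+(1−p*)·8.7554)/1.11=3.4573; Δ=(1.8706−8.7554)/(104.0600−73.9600)=-0.2287; B=V−Δ·S=23.1282
Each (Δ,B) replicates both successor values, so the strategy is self-financing and V0 is arbitrage-free.

(0,0): Delta=-0.2287 Bond=23.1282
(1,0): Delta=-0.5495 Bond=49.3931
(1,1): Delta=-0.1375 Bond=16.1839
(2,0): Delta=-1.0000 Bond=83.4835
(2,1): Delta=-0.4214 Bond=43.3635
(2,2): Delta=-0.0569 Bond=7.8044
(3,0): Delta=-1.0000 Bond=92.6667
(3,1): Delta=-1.0000 Bond=92.6667
(3,2): Delta=-0.2569 Bond=30.3202
(3,3): Delta=0.0000 Bond=0.0000
V0=3.4573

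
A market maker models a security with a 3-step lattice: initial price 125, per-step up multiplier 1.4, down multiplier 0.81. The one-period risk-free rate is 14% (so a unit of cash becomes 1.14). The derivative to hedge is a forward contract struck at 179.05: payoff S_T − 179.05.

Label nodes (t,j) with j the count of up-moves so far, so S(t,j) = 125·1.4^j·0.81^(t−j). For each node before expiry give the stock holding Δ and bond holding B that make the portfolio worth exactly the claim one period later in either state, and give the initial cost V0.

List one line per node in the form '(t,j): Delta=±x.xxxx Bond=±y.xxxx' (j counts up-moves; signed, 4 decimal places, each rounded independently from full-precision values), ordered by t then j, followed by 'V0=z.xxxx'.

No-arbitrage ⇒ martingale measure with p* = (R−d)/(u−d) = 0.5593.
At expiry t=3: V(3,0)=-112.6199, V(3,1)=-64.2325, V(3,2)=19.4000, V(3,3)=163.9500
(2,0): S=82.0125. Δ = (V_up−V_dn)/(S_up−S_dn) = (-64.2325−-112.6199)/(114.8175−66.4301) = 1.0000. V = [p*·-64.2325 + (1−p*)·-112.6199]/1.14 = -75.0489. B = V − Δ·S = -157.0614.
(2,1): S=141.7500. Δ = (V_up−V_dn)/(S_up−S_dn) = (19.4000−-64.2325)/(198.4500−114.8175) = 1.0000. V = [p*·19.4000 + (1−p*)·-64.2325]/1.14 = -15.3114. B = V − Δ·S = -157.0614.
(2,2): S=245.0000. Δ = (V_up−V_dn)/(S_up−S_dn) = (163.9500−19.4000)/(343.0000−198.4500) = 1.0000. V = [p*·163.9500 + (1−p*)·19.4000]/1.14 = 87.9386. B = V − Δ·S = -157.0614.
(1,0): S=101.2500. Δ = (V_up−V_dn)/(S_up−S_dn) = (-15.3114−-75.0489)/(141.7500−82.0125) = 1.0000. V = [p*·-15.3114 + (1−p*)·-75.0489]/1.14 = -36.5232. B = V − Δ·S = -137.7732.
(1,1): S=175.0000. Δ = (V_up−V_dn)/(S_up−S_dn) = (87.9386−-15.3114)/(245.0000−141.7500) = 1.0000. V = [p*·87.9386 + (1−p*)·-15.3114]/1.14 = 37.2268. B = V − Δ·S = -137.7732.
(0,0): S=125.0000. Δ = (V_up−V_dn)/(S_up−S_dn) = (37.2268−-36.5232)/(175.0000−101.2500) = 1.0000. V = [p*·37.2268 + (1−p*)·-36.5232]/1.14 = 4.1464. B = V − Δ·S = -120.8536.
Check: Δ(0,0)·S0 + B(0,0) = 4.1464 = V0.

(0,0): Delta=1.0000 Bond=-120.8536
(1,0): Delta=1.0000 Bond=-137.7732
(1,1): Delta=1.0000 Bond=-137.7732
(2,0): Delta=1.0000 Bond=-157.0614
(2,1): Delta=1.0000 Bond=-157.0614
(2,2): Delta=1.0000 Bond=-157.0614
V0=4.1464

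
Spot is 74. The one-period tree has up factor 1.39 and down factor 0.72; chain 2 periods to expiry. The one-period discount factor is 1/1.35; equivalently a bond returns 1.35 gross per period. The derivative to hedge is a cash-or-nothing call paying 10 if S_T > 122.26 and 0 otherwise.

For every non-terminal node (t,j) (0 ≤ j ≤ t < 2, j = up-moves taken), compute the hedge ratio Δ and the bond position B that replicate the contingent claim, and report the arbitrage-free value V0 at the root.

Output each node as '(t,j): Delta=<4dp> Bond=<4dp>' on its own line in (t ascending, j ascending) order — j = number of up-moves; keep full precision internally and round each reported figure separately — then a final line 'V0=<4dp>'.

(0,0): Delta=0.1405 Bond=-5.5444
(1,0): Delta=0.0000 Bond=0.0000
(1,1): Delta=0.1451 Bond=-7.9602
V0=4.8514

Under the risk-neutral measure, an up-move has probability p* = (R−d)/(u−d) = 0.9403 and values discount at R = 1.35.
Payoff layer (t=2): V(2,0)=0.0000, V(2,1)=0.0000, V(2,2)=10.0000
Node (1,0) S=53.2800: V=(p*·0.0000+(1−p*)·0.0000)/1.35=0.0000; Δ=(0.0000−0.0000)/(74.0592−38.3616)=0.0000; B=V−Δ·S=0.0000
Node (1,1) S=102.8600: V=(p*·10.0000+(1−p*)·0.0000)/1.35=6.9652; Δ=(10.0000−0.0000)/(142.9754−74.0592)=0.1451; B=V−Δ·S=-7.9602
Node (0,0) S=74.0000: V=(p*·6.9652+(1−p*)·0.0000)/1.35=4.8514; Δ=(6.9652−0.0000)/(102.8600−53.2800)=0.1405; B=V−Δ·S=-5.5444
Check: Δ(0,0)·S0 + B(0,0) = 4.8514 = V0.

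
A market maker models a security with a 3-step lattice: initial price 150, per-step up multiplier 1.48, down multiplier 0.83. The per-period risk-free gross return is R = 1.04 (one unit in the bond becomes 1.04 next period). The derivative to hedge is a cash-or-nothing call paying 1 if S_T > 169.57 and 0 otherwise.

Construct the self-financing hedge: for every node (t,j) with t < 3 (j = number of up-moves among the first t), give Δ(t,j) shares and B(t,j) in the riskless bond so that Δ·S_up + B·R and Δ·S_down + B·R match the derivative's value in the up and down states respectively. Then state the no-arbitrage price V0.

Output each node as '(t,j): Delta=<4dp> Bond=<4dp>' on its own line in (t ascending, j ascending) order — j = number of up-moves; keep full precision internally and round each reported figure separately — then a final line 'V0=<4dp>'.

(0,0): Delta=0.0041 Bond=-0.4037
(1,0): Delta=0.0038 Bond=-0.3814
(1,1): Delta=0.0045 Bond=-0.5005
(2,0): Delta=0.0000 Bond=0.0000
(2,1): Delta=0.0083 Bond=-1.2278
(2,2): Delta=0.0000 Bond=0.9615
V0=0.2184

The replicating-portfolio and risk-neutral prices coincide; use p* = (1.04−0.83)/(1.48−0.83) = 0.3231 for the latter.
Terminal payoffs: V(3,0)=0.0000, V(3,1)=0.0000, V(3,2)=1.0000, V(3,3)=1.0000
(2,0): S=103.3350. Δ = (V_up−V_dn)/(S_up−S_dn) = (0.0000−0.0000)/(152.9358−85.7680) = 0.0000. V = [p*·0.0000 + (1−p*)·0.0000]/1.04 = 0.0000. B = V − Δ·S = 0.0000.
(2,1): S=184.2600. Δ = (V_up−V_dn)/(S_up−S_dn) = (1.0000−0.0000)/(272.7048−152.9358) = 0.0083. V = [p*·1.0000 + (1−p*)·0.0000]/1.04 = 0.3107. B = V − Δ·S = -1.2278.
(2,2): S=328.5600. Δ = (V_up−V_dn)/(S_up−S_dn) = (1.0000−1.0000)/(486.2688−272.7048) = 0.0000. V = [p*·1.0000 + (1−p*)·1.0000]/1.04 = 0.9615. B = V − Δ·S = 0.9615.
(1,0): S=124.5000. Δ = (V_up−V_dn)/(S_up−S_dn) = (0.3107−0.0000)/(184.2600−103.3350) = 0.0038. V = [p*·0.3107 + (1−p*)·0.0000]/1.04 = 0.0965. B = V − Δ·S = -0.3814.
(1,1): S=222.0000. Δ = (V_up−V_dn)/(S_up−S_dn) = (0.9615−0.3107)/(328.5600−184.2600) = 0.0045. V = [p*·0.9615 + (1−p*)·0.3107]/1.04 = 0.5009. B = V − Δ·S = -0.5005.
(0,0): S=150.0000. Δ = (V_up−V_dn)/(S_up−S_dn) = (0.5009−0.0965)/(222.0000−124.5000) = 0.0041. V = [p*·0.5009 + (1−p*)·0.0965]/1.04 = 0.2184. B = V − Δ·S = -0.4037.
Self-financing check: at every node Δ·S+B equals the discounted successor values.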